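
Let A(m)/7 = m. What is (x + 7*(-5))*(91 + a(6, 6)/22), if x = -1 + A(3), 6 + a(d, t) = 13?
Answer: -30135/22 ≈ -1369.8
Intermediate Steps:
a(d, t) = 7 (a(d, t) = -6 + 13 = 7)
A(m) = 7*m
x = 20 (x = -1 + 7*3 = -1 + 21 = 20)
(x + 7*(-5))*(91 + a(6, 6)/22) = (20 + 7*(-5))*(91 + 7/22) = (20 - 35)*(91 + 7*(1/22)) = -15*(91 + 7/22) = -15*2009/22 = -30135/22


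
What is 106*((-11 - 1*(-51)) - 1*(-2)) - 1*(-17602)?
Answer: 22054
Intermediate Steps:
106*((-11 - 1*(-51)) - 1*(-2)) - 1*(-17602) = 106*((-11 + 51) + 2) + 17602 = 106*(40 + 2) + 17602 = 106*42 + 17602 = 4452 + 17602 = 22054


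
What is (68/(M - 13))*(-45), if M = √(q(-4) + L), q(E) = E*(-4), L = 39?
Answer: 6630/19 + 510*√55/19 ≈ 548.01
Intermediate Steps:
q(E) = -4*E
M = √55 (M = √(-4*(-4) + 39) = √(16 + 39) = √55 ≈ 7.4162)
(68/(M - 13))*(-45) = (68/(√55 - 13))*(-45) = (68/(-13 + √55))*(-45) = -3060/(-13 + √55)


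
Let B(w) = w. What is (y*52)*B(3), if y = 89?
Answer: 13884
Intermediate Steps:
(y*52)*B(3) = (89*52)*3 = 4628*3 = 13884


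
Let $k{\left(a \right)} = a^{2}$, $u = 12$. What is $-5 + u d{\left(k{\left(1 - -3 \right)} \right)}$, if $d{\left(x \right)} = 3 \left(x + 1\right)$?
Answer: $607$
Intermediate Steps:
$d{\left(x \right)} = 3 + 3 x$ ($d{\left(x \right)} = 3 \left(1 + x\right) = 3 + 3 x$)
$-5 + u d{\left(k{\left(1 - -3 \right)} \right)} = -5 + 12 \left(3 + 3 \left(1 - -3\right)^{2}\right) = -5 + 12 \left(3 + 3 \left(1 + 3\right)^{2}\right) = -5 + 12 \left(3 + 3 \cdot 4^{2}\right) = -5 + 12 \left(3 + 3 \cdot 16\right) = -5 + 12 \left(3 + 48\right) = -5 + 12 \cdot 51 = -5 + 612 = 607$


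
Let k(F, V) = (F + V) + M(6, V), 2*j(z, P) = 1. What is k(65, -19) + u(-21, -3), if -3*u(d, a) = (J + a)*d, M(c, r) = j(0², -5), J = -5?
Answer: -19/2 ≈ -9.5000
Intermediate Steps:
j(z, P) = ½ (j(z, P) = (½)*1 = ½)
M(c, r) = ½
u(d, a) = -d*(-5 + a)/3 (u(d, a) = -(-5 + a)*d/3 = -d*(-5 + a)/3)
k(F, V) = ½ + F + V (k(F, V) = (F + V) + ½ = ½ + F + V)
k(65, -19) + u(-21, -3) = (½ + 65 - 19) + (⅓)*(-21)*(5 - 1*(-3)) = 93/2 + (⅓)*(-21)*(5 + 3) = 93/2 + (⅓)*(-21)*8 = 93/2 - 56 = -19/2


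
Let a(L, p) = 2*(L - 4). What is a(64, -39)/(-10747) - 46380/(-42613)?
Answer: 493332300/457961911 ≈ 1.0772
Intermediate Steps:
a(L, p) = -8 + 2*L (a(L, p) = 2*(-4 + L) = -8 + 2*L)
a(64, -39)/(-10747) - 46380/(-42613) = (-8 + 2*64)/(-10747) - 46380/(-42613) = (-8 + 128)*(-1/10747) - 46380*(-1/42613) = 120*(-1/10747) + 46380/42613 = -120/10747 + 46380/42613 = 493332300/457961911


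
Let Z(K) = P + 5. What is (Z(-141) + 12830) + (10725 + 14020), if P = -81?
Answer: 37499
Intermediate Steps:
Z(K) = -76 (Z(K) = -81 + 5 = -76)
(Z(-141) + 12830) + (10725 + 14020) = (-76 + 12830) + (10725 + 14020) = 12754 + 24745 = 37499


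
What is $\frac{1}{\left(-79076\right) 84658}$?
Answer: $- \frac{1}{6694416008} \approx -1.4938 \cdot 10^{-10}$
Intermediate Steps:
$\frac{1}{\left(-79076\right) 84658} = \left(- \frac{1}{79076}\right) \frac{1}{84658} = - \frac{1}{6694416008}$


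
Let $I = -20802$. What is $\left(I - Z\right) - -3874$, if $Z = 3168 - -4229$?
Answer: $-24325$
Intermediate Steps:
$Z = 7397$ ($Z = 3168 + 4229 = 7397$)
$\left(I - Z\right) - -3874 = \left(-20802 - 7397\right) - -3874 = \left(-20802 - 7397\right) + 3874 = -28199 + 3874 = -24325$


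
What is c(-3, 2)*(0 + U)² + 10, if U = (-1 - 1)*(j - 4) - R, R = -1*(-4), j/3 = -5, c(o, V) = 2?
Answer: 2322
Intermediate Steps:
j = -15 (j = 3*(-5) = -15)
R = 4
U = 34 (U = (-1 - 1)*(-15 - 4) - 1*4 = -2*(-19) - 4 = 38 - 4 = 34)
c(-3, 2)*(0 + U)² + 10 = 2*(0 + 34)² + 10 = 2*34² + 10 = 2*1156 + 10 = 2312 + 10 = 2322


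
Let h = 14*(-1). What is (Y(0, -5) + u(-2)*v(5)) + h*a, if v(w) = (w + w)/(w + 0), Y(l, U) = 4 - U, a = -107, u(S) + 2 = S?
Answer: 1499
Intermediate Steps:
u(S) = -2 + S
v(w) = 2 (v(w) = (2*w)/w = 2)
h = -14
(Y(0, -5) + u(-2)*v(5)) + h*a = ((4 - 1*(-5)) + (-2 - 2)*2) - 14*(-107) = ((4 + 5) - 4*2) + 1498 = (9 - 8) + 1498 = 1 + 1498 = 1499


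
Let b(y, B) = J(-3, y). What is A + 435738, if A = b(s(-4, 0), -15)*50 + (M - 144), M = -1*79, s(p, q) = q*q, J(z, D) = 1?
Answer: 435565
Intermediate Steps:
s(p, q) = q**2
M = -79
b(y, B) = 1
A = -173 (A = 1*50 + (-79 - 144) = 50 - 223 = -173)
A + 435738 = -173 + 435738 = 435565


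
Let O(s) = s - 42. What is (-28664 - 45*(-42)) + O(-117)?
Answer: -26933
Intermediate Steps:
O(s) = -42 + s
(-28664 - 45*(-42)) + O(-117) = (-28664 - 45*(-42)) + (-42 - 117) = (-28664 + 1890) - 159 = -26774 - 159 = -26933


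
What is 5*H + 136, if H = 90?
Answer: 586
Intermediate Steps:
5*H + 136 = 5*90 + 136 = 450 + 136 = 586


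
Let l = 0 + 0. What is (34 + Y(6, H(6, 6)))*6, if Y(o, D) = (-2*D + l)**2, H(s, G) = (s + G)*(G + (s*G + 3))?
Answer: 6998604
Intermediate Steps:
l = 0
H(s, G) = (G + s)*(3 + G + G*s) (H(s, G) = (G + s)*(G + (G*s + 3)) = (G + s)*(G + (3 + G*s)) = (G + s)*(3 + G + G*s))
Y(o, D) = 4*D**2 (Y(o, D) = (-2*D + 0)**2 = (-2*D)**2 = 4*D**2)
(34 + Y(6, H(6, 6)))*6 = (34 + 4*(6**2 + 3*6 + 3*6 + 6*6 + 6*6**2 + 6*6**2)**2)*6 = (34 + 4*(36 + 18 + 18 + 36 + 6*36 + 6*36)**2)*6 = (34 + 4*(36 + 18 + 18 + 36 + 216 + 216)**2)*6 = (34 + 4*540**2)*6 = (34 + 4*291600)*6 = (34 + 1166400)*6 = 1166434*6 = 6998604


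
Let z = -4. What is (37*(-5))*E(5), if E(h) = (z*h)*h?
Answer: 18500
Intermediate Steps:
E(h) = -4*h² (E(h) = (-4*h)*h = -4*h²)
(37*(-5))*E(5) = (37*(-5))*(-4*5²) = -(-740)*25 = -185*(-100) = 18500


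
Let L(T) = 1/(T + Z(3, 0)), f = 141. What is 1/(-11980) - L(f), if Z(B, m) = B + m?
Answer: -3031/431280 ≈ -0.0070279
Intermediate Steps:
L(T) = 1/(3 + T) (L(T) = 1/(T + (3 + 0)) = 1/(T + 3) = 1/(3 + T))
1/(-11980) - L(f) = 1/(-11980) - 1/(3 + 141) = -1/11980 - 1/144 = -3031/431280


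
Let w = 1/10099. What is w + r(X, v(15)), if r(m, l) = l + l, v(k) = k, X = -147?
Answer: 302971/10099 ≈ 30.000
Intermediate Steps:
w = 1/10099 ≈ 9.9020e-5
r(m, l) = 2*l
w + r(X, v(15)) = 1/10099 + 2*15 = 1/10099 + 30 = 302971/10099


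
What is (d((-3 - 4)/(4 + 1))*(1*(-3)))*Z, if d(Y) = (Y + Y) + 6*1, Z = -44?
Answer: 2112/5 ≈ 422.40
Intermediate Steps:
d(Y) = 6 + 2*Y (d(Y) = 2*Y + 6 = 6 + 2*Y)
(d((-3 - 4)/(4 + 1))*(1*(-3)))*Z = ((6 + 2*((-3 - 4)/(4 + 1)))*(1*(-3)))*(-44) = ((6 + 2*(-7/5))*(-3))*(-44) = ((6 - 14/5)*(-3))*(-44) = ((16/5)*(-3))*(-44) = -48/5*(-44) = 2112/5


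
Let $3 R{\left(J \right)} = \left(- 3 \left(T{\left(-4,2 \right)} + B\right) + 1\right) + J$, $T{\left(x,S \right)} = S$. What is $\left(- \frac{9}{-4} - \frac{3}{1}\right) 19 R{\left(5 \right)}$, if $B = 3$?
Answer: $\frac{171}{4} \approx 42.75$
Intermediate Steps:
$R{\left(J \right)} = - \frac{14}{3} + \frac{J}{3}$ ($R{\left(J \right)} = \frac{\left(- 3 \left(2 + 3\right) + 1\right) + J}{3} = \frac{\left(\left(-3\right) 5 + 1\right) + J}{3} = \frac{\left(-15 + 1\right) + J}{3} = \frac{-14 + J}{3} = - \frac{14}{3} + \frac{J}{3}$)
$\left(- \frac{9}{-4} - \frac{3}{1}\right) 19 R{\left(5 \right)} = \left(- \frac{9}{-4} - \frac{3}{1}\right) 19 \left(- \frac{14}{3} + \frac{1}{3} \cdot 5\right) = \left(\left(-9\right) \left(- \frac{1}{4}\right) - 3\right) 19 \left(- \frac{14}{3} + \frac{5}{3}\right) = \left(\frac{9}{4} - 3\right) 19 \left(-3\right) = \left(- \frac{3}{4}\right) 19 \left(-3\right) = \left(- \frac{57}{4}\right) \left(-3\right) = \frac{171}{4}$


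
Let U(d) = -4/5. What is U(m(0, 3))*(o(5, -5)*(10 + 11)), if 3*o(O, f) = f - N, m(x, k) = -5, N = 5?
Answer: 56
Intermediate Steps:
o(O, f) = -5/3 + f/3 (o(O, f) = (f - 1*5)/3 = (f - 5)/3 = (-5 + f)/3 = -5/3 + f/3)
U(d) = -⅘ (U(d) = -4*⅕ = -⅘)
U(m(0, 3))*(o(5, -5)*(10 + 11)) = -4*(-5/3 + (⅓)*(-5))*(10 + 11)/5 = -4*(-5/3 - 5/3)*21/5 = -(-8)*21/3 = -⅘*(-70) = 56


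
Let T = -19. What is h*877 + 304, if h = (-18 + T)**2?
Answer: 1200917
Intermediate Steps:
h = 1369 (h = (-18 - 19)**2 = (-37)**2 = 1369)
h*877 + 304 = 1369*877 + 304 = 1200613 + 304 = 1200917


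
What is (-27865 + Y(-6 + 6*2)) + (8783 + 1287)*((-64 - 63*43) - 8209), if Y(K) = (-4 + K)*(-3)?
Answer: -110616611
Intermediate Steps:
Y(K) = 12 - 3*K
(-27865 + Y(-6 + 6*2)) + (8783 + 1287)*((-64 - 63*43) - 8209) = (-27865 + (12 - 3*(-6 + 6*2))) + (8783 + 1287)*((-64 - 63*43) - 8209) = (-27865 + (12 - 3*(-6 + 12))) + 10070*((-64 - 2709) - 8209) = (-27865 + (12 - 3*6)) + 10070*(-2773 - 8209) = (-27865 + (12 - 18)) + 10070*(-10982) = (-27865 - 6) - 110588740 = -27871 - 110588740 = -110616611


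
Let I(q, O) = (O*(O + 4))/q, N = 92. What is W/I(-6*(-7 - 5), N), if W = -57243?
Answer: -171729/368 ≈ -466.65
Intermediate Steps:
I(q, O) = O*(4 + O)/q (I(q, O) = (O*(4 + O))/q = O*(4 + O)/q)
W/I(-6*(-7 - 5), N) = -57243*(-3*(-7 - 5)/(46*(4 + 92))) = -57243/(92*96/(-6*(-12))) = -57243/(92*96/72) = -57243/(92*(1/72)*96) = -57243/368/3 = -57243*3/368 = -171729/368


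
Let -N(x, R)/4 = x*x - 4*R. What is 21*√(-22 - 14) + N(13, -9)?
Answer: -820 + 126*I ≈ -820.0 + 126.0*I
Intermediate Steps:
N(x, R) = -4*x² + 16*R (N(x, R) = -4*(x*x - 4*R) = -4*(x² - 4*R) = -4*x² + 16*R)
21*√(-22 - 14) + N(13, -9) = 21*√(-22 - 14) + (-4*13² + 16*(-9)) = 21*√(-36) + (-4*169 - 144) = 21*(6*I) + (-676 - 144) = 126*I - 820 = -820 + 126*I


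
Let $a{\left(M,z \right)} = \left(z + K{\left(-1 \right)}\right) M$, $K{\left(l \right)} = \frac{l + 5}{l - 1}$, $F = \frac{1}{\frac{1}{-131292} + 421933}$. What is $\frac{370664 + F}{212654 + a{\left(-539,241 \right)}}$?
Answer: $\frac{20533461378898132}{4644048701158355} \approx 4.4215$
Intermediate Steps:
$F = \frac{131292}{55396427435}$ ($F = \frac{1}{- \frac{1}{131292} + 421933} = \frac{1}{\frac{55396427435}{131292}} = \frac{131292}{55396427435} \approx 2.37 \cdot 10^{-6}$)
$K{\left(l \right)} = \frac{5 + l}{-1 + l}$
$a{\left(M,z \right)} = M \left(-2 + z\right)$ ($a{\left(M,z \right)} = \left(z + \frac{5 - 1}{-1 - 1}\right) M = \left(z + \frac{1}{-2} \cdot 4\right) M = \left(z - 2\right) M = \left(-2 + z\right) M = M \left(-2 + z\right)$)
$\frac{370664 + F}{212654 + a{\left(-539,241 \right)}} = \frac{370664 + \frac{131292}{55396427435}}{212654 - 539 \left(-2 + 241\right)} = \frac{20533461378898132}{55396427435 \left(212654 - 128821\right)} = \frac{20533461378898132}{55396427435 \cdot 83833} = \frac{20533461378898132}{55396427435} \cdot \frac{1}{83833} = \frac{20533461378898132}{4644048701158355}$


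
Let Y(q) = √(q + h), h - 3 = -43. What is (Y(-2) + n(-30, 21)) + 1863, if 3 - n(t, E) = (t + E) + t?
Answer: 1905 + I*√42 ≈ 1905.0 + 6.4807*I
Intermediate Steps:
h = -40 (h = 3 - 43 = -40)
Y(q) = √(-40 + q) (Y(q) = √(q - 40) = √(-40 + q))
n(t, E) = 3 - E - 2*t (n(t, E) = 3 - ((t + E) + t) = 3 - ((E + t) + t) = 3 - (E + 2*t) = 3 + (-E - 2*t) = 3 - E - 2*t)
(Y(-2) + n(-30, 21)) + 1863 = (√(-40 - 2) + (3 - 1*21 - 2*(-30))) + 1863 = (√(-42) + (3 - 21 + 60)) + 1863 = (I*√42 + 42) + 1863 = (42 + I*√42) + 1863 = 1905 + I*√42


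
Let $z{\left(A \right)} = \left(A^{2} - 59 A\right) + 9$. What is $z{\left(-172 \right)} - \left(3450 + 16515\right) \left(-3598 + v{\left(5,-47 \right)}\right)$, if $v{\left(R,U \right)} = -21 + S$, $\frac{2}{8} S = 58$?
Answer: $67661196$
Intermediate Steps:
$S = 232$ ($S = 4 \cdot 58 = 232$)
$v{\left(R,U \right)} = 211$ ($v{\left(R,U \right)} = -21 + 232 = 211$)
$z{\left(A \right)} = 9 + A^{2} - 59 A$
$z{\left(-172 \right)} - \left(3450 + 16515\right) \left(-3598 + v{\left(5,-47 \right)}\right) = \left(9 + \left(-172\right)^{2} - -10148\right) - \left(3450 + 16515\right) \left(-3598 + 211\right) = \left(9 + 29584 + 10148\right) - 19965 \left(-3387\right) = 39741 - -67621455 = 39741 + 67621455 = 67661196$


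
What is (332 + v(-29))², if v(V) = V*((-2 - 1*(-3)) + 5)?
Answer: 24964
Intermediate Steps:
v(V) = 6*V (v(V) = V*((-2 + 3) + 5) = V*(1 + 5) = V*6 = 6*V)
(332 + v(-29))² = (332 + 6*(-29))² = (332 - 174)² = 158² = 24964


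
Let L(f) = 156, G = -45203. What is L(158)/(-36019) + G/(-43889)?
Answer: 1621320173/1580837891 ≈ 1.0256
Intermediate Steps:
L(158)/(-36019) + G/(-43889) = 156/(-36019) - 45203/(-43889) = 156*(-1/36019) - 45203*(-1/43889) = -156/36019 + 45203/43889 = 1621320173/1580837891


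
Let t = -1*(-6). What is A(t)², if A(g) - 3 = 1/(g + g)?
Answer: 1369/144 ≈ 9.5069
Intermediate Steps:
t = 6
A(g) = 3 + 1/(2*g) (A(g) = 3 + 1/(g + g) = 3 + 1/(2*g))
A(t)² = (3 + (½)/6)² = (3 + (½)*(⅙))² = (3 + 1/12)² = (37/12)² = 1369/144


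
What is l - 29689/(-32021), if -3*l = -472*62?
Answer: 85195601/8733 ≈ 9755.6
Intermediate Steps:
l = 29264/3 (l = -(-472)*62/3 = -1/3*(-29264) = 29264/3 ≈ 9754.7)
l - 29689/(-32021) = 29264/3 - 29689/(-32021) = 29264/3 - 29689*(-1/32021) = 29264/3 + 2699/2911 = 85195601/8733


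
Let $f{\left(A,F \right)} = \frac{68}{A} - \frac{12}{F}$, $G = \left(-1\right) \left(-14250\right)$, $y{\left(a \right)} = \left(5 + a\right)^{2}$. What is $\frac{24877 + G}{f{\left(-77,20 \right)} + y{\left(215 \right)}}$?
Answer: $\frac{15063895}{18633429} \approx 0.80843$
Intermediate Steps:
$G = 14250$
$f{\left(A,F \right)} = - \frac{12}{F} + \frac{68}{A}$
$\frac{24877 + G}{f{\left(-77,20 \right)} + y{\left(215 \right)}} = \frac{24877 + 14250}{\left(- \frac{12}{20} + \frac{68}{-77}\right) + \left(5 + 215\right)^{2}} = \frac{39127}{\left(\left(-12\right) \frac{1}{20} + 68 \left(- \frac{1}{77}\right)\right) + 220^{2}} = \frac{39127}{\left(- \frac{3}{5} - \frac{68}{77}\right) + 48400} = \frac{39127}{- \frac{571}{385} + 48400} = \frac{39127}{\frac{18633429}{385}} = 39127 \cdot \frac{385}{18633429} = \frac{15063895}{18633429}$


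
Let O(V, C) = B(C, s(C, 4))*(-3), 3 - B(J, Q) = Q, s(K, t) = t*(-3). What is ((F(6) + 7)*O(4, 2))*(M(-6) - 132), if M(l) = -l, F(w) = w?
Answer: 73710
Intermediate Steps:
s(K, t) = -3*t
B(J, Q) = 3 - Q
O(V, C) = -45 (O(V, C) = (3 - (-3)*4)*(-3) = (3 - 1*(-12))*(-3) = (3 + 12)*(-3) = 15*(-3) = -45)
((F(6) + 7)*O(4, 2))*(M(-6) - 132) = ((6 + 7)*(-45))*(-1*(-6) - 132) = (13*(-45))*(6 - 132) = -585*(-126) = 73710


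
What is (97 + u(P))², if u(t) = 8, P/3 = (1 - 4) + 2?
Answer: 11025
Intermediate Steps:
P = -3 (P = 3*((1 - 4) + 2) = 3*(-3 + 2) = 3*(-1) = -3)
(97 + u(P))² = (97 + 8)² = 105² = 11025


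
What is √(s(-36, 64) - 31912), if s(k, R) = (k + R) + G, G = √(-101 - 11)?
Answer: 2*√(-7971 + I*√7) ≈ 0.029634 + 178.56*I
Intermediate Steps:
G = 4*I*√7 (G = √(-112) = 4*I*√7 ≈ 10.583*I)
s(k, R) = R + k + 4*I*√7 (s(k, R) = (k + R) + 4*I*√7 = (R + k) + 4*I*√7 = R + k + 4*I*√7)
√(s(-36, 64) - 31912) = √((64 - 36 + 4*I*√7) - 31912) = √((28 + 4*I*√7) - 31912) = √(-31884 + 4*I*√7)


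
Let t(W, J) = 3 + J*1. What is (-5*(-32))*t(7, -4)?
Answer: -160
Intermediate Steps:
t(W, J) = 3 + J
(-5*(-32))*t(7, -4) = (-5*(-32))*(3 - 4) = 160*(-1) = -160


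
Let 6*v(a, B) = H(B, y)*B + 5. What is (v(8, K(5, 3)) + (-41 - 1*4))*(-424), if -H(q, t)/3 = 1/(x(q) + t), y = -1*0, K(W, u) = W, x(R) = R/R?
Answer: 59360/3 ≈ 19787.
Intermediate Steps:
x(R) = 1
y = 0
H(q, t) = -3/(1 + t)
v(a, B) = ⅚ - B/2 (v(a, B) = ((-3/(1 + 0))*B + 5)/6 = ((-3/1)*B + 5)/6 = ((-3*1)*B + 5)/6 = (-3*B + 5)/6 = (5 - 3*B)/6 = ⅚ - B/2)
(v(8, K(5, 3)) + (-41 - 1*4))*(-424) = ((⅚ - ½*5) + (-41 - 1*4))*(-424) = ((⅚ - 5/2) + (-41 - 4))*(-424) = (-5/3 - 45)*(-424) = -140/3*(-424) = 59360/3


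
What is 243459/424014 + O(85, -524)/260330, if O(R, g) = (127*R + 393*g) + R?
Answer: -3220849543/18397260770 ≈ -0.17507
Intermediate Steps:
O(R, g) = 128*R + 393*g
243459/424014 + O(85, -524)/260330 = 243459/424014 + (128*85 + 393*(-524))/260330 = 243459*(1/424014) + (10880 - 205932)*(1/260330) = 81153/141338 - 195052*1/260330 = 81153/141338 - 97526/130165 = -3220849543/18397260770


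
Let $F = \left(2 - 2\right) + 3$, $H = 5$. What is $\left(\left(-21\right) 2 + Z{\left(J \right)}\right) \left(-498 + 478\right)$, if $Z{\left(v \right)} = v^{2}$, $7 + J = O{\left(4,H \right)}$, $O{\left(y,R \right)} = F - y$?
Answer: $-440$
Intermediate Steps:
$F = 3$ ($F = 0 + 3 = 3$)
$O{\left(y,R \right)} = 3 - y$
$J = -8$ ($J = -7 + \left(3 - 4\right) = -7 - 1 = -8$)
$\left(\left(-21\right) 2 + Z{\left(J \right)}\right) \left(-498 + 478\right) = \left(\left(-21\right) 2 + \left(-8\right)^{2}\right) \left(-498 + 478\right) = \left(-42 + 64\right) \left(-20\right) = 22 \left(-20\right) = -440$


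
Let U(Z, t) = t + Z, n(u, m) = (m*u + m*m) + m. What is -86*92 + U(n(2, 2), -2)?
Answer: -7904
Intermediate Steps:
n(u, m) = m + m**2 + m*u (n(u, m) = (m*u + m**2) + m = (m**2 + m*u) + m = m + m**2 + m*u)
U(Z, t) = Z + t
-86*92 + U(n(2, 2), -2) = -86*92 + (2*(1 + 2 + 2) - 2) = -7912 + (2*5 - 2) = -7912 + (10 - 2) = -7912 + 8 = -7904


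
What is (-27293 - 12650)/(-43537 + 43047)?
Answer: 39943/490 ≈ 81.516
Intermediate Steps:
(-27293 - 12650)/(-43537 + 43047) = -39943/(-490) = -39943*(-1/490) = 39943/490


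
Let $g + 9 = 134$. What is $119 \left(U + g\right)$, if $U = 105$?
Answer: $27370$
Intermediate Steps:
$g = 125$ ($g = -9 + 134 = 125$)
$119 \left(U + g\right) = 119 \left(105 + 125\right) = 119 \cdot 230 = 27370$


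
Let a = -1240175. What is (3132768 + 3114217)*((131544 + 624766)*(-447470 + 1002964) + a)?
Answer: 2624510993383950525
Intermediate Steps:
(3132768 + 3114217)*((131544 + 624766)*(-447470 + 1002964) + a) = (3132768 + 3114217)*((131544 + 624766)*(-447470 + 1002964) - 1240175) = 6246985*(756310*555494 - 1240175) = 6246985*(420125667140 - 1240175) = 6246985*420124426965 = 2624510993383950525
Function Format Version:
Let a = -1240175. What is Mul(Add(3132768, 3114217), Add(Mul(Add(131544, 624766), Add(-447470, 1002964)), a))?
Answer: 2624510993383950525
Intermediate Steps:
Mul(Add(3132768, 3114217), Add(Mul(Add(131544, 624766), Add(-447470, 1002964)), a)) = Mul(Add(3132768, 3114217), Add(Mul(Add(131544, 624766), Add(-447470, 1002964)), -1240175)) = Mul(6246985, Add(Mul(756310, 555494), -1240175)) = Mul(6246985, Add(420125667140, -1240175)) = Mul(6246985, 420124426965) = 2624510993383950525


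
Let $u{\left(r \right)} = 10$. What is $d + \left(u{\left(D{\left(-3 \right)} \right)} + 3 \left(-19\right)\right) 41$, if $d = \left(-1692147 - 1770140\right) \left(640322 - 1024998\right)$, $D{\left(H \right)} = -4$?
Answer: $1331858712085$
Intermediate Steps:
$d = 1331858714012$ ($d = \left(-3462287\right) \left(-384676\right) = 1331858714012$)
$d + \left(u{\left(D{\left(-3 \right)} \right)} + 3 \left(-19\right)\right) 41 = 1331858714012 + \left(10 + 3 \left(-19\right)\right) 41 = 1331858714012 + \left(10 - 57\right) 41 = 1331858714012 - 1927 = 1331858712085$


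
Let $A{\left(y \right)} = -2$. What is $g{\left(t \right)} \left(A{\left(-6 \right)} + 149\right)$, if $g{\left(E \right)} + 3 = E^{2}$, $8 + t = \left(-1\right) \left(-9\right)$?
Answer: $-294$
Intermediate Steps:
$t = 1$ ($t = -8 - -9 = -8 + 9 = 1$)
$g{\left(E \right)} = -3 + E^{2}$
$g{\left(t \right)} \left(A{\left(-6 \right)} + 149\right) = \left(-3 + 1^{2}\right) \left(-2 + 149\right) = \left(-3 + 1\right) 147 = \left(-2\right) 147 = -294$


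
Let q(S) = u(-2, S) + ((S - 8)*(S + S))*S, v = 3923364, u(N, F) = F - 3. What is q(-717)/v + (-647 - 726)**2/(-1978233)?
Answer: -247004969575061/1293554689302 ≈ -190.95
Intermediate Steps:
u(N, F) = -3 + F
q(S) = -3 + S + 2*S**2*(-8 + S) (q(S) = (-3 + S) + ((S - 8)*(S + S))*S = (-3 + S) + ((-8 + S)*(2*S))*S = (-3 + S) + (2*S*(-8 + S))*S = (-3 + S) + 2*S**2*(-8 + S) = -3 + S + 2*S**2*(-8 + S))
q(-717)/v + (-647 - 726)**2/(-1978233) = (-3 - 717 - 16*(-717)**2 + 2*(-717)**3)/3923364 + (-647 - 726)**2/(-1978233) = (-3 - 717 - 16*514089 + 2*(-368601813))*(1/3923364) + (-1373)**2*(-1/1978233) = (-3 - 717 - 8225424 - 737203626)*(1/3923364) + 1885129*(-1/1978233) = -745429770*1/3923364 - 1885129/1978233 = -124238295/653894 - 1885129/1978233 = -247004969575061/1293554689302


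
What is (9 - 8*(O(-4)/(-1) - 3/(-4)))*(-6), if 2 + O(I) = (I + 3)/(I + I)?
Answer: 72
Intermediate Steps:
O(I) = -2 + (3 + I)/(2*I) (O(I) = -2 + (I + 3)/(I + I) = -2 + (3 + I)/((2*I)) = -2 + (3 + I)*(1/(2*I)) = -2 + (3 + I)/(2*I))
(9 - 8*(O(-4)/(-1) - 3/(-4)))*(-6) = (9 - 8*(((3/2)*(1 - 1*(-4))/(-4))/(-1) - 3/(-4)))*(-6) = (9 - 8*(((3/2)*(-1/4)*(1 + 4))*(-1) - 3*(-1/4)))*(-6) = (9 - 8*(((3/2)*(-1/4)*5)*(-1) + 3/4))*(-6) = (9 - 8*(-15/8*(-1) + 3/4))*(-6) = (9 - 8*(15/8 + 3/4))*(-6) = (9 - 8*21/8)*(-6) = (9 - 21)*(-6) = -12*(-6) = 72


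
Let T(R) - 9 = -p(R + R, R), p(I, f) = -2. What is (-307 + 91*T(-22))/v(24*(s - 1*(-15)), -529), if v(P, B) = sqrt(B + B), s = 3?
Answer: -347*I*sqrt(2)/23 ≈ -21.336*I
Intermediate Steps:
T(R) = 11 (T(R) = 9 - 1*(-2) = 9 + 2 = 11)
v(P, B) = sqrt(2)*sqrt(B) (v(P, B) = sqrt(2*B) = sqrt(2)*sqrt(B))
(-307 + 91*T(-22))/v(24*(s - 1*(-15)), -529) = (-307 + 91*11)/((sqrt(2)*sqrt(-529))) = (-307 + 1001)/((sqrt(2)*(23*I))) = 694/((23*I*sqrt(2))) = 694*(-I*sqrt(2)/46) = -347*I*sqrt(2)/23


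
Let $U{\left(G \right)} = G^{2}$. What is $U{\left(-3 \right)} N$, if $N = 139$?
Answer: $1251$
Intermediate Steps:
$U{\left(-3 \right)} N = \left(-3\right)^{2} \cdot 139 = 9 \cdot 139 = 1251$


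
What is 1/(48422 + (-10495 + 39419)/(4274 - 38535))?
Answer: 34261/1658957218 ≈ 2.0652e-5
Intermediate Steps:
1/(48422 + (-10495 + 39419)/(4274 - 38535)) = 1/(48422 + 28924/(-34261)) = 1/(48422 + 28924*(-1/34261)) = 1/(48422 - 28924/34261) = 1/(1658957218/34261) = 34261/1658957218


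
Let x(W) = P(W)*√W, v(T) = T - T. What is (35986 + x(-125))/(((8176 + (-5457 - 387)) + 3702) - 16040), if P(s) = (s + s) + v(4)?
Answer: -17993/5003 + 625*I*√5/5003 ≈ -3.5964 + 0.27934*I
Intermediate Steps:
v(T) = 0
P(s) = 2*s (P(s) = (s + s) + 0 = 2*s + 0 = 2*s)
x(W) = 2*W^(3/2) (x(W) = (2*W)*√W = 2*W^(3/2))
(35986 + x(-125))/(((8176 + (-5457 - 387)) + 3702) - 16040) = (35986 + 2*(-125)^(3/2))/(((8176 + (-5457 - 387)) + 3702) - 16040) = (35986 + 2*(-625*I*√5))/(((8176 - 5844) + 3702) - 16040) = (35986 - 1250*I*√5)/((2332 + 3702) - 16040) = (35986 - 1250*I*√5)/(6034 - 16040) = (35986 - 1250*I*√5)/(-10006) = (35986 - 1250*I*√5)*(-1/10006) = -17993/5003 + 625*I*√5/5003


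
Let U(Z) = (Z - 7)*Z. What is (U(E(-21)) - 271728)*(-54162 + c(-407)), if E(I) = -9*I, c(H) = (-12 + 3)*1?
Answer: 12856403430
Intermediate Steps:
c(H) = -9 (c(H) = -9*1 = -9)
U(Z) = Z*(-7 + Z) (U(Z) = (-7 + Z)*Z = Z*(-7 + Z))
(U(E(-21)) - 271728)*(-54162 + c(-407)) = ((-9*(-21))*(-7 - 9*(-21)) - 271728)*(-54162 - 9) = (189*(-7 + 189) - 271728)*(-54171) = (189*182 - 271728)*(-54171) = (34398 - 271728)*(-54171) = -237330*(-54171) = 12856403430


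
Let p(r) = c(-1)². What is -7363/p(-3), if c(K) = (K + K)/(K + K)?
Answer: -7363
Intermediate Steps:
c(K) = 1 (c(K) = (2*K)/((2*K)) = (2*K)*(1/(2*K)) = 1)
p(r) = 1 (p(r) = 1² = 1)
-7363/p(-3) = -7363/1 = -7363*1 = -7363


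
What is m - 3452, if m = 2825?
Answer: -627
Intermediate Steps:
m - 3452 = 2825 - 3452 = -627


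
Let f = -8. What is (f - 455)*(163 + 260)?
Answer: -195849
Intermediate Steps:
(f - 455)*(163 + 260) = (-8 - 455)*(163 + 260) = -463*423 = -195849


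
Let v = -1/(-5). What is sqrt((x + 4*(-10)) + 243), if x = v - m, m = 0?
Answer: 2*sqrt(1270)/5 ≈ 14.255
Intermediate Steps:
v = 1/5 (v = -1*(-1/5) = 1/5 ≈ 0.20000)
x = 1/5 (x = 1/5 - 1*0 = 1/5 + 0 = 1/5 ≈ 0.20000)
sqrt((x + 4*(-10)) + 243) = sqrt((1/5 + 4*(-10)) + 243) = sqrt((1/5 - 40) + 243) = sqrt(-199/5 + 243) = sqrt(1016/5) = 2*sqrt(1270)/5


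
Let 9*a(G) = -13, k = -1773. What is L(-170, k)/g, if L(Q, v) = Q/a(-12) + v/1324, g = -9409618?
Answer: -2002671/161958345016 ≈ -1.2365e-5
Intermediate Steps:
a(G) = -13/9 (a(G) = (1/9)*(-13) = -13/9)
L(Q, v) = -9*Q/13 + v/1324 (L(Q, v) = Q/(-13/9) + v/1324 = Q*(-9/13) + v*(1/1324) = -9*Q/13 + v/1324)
L(-170, k)/g = (-9/13*(-170) + (1/1324)*(-1773))/(-9409618) = (1530/13 - 1773/1324)*(-1/9409618) = (2002671/17212)*(-1/9409618) = -2002671/161958345016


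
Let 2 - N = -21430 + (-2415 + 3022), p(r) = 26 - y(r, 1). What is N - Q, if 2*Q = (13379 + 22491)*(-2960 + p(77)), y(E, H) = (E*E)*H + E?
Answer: 160359725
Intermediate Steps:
y(E, H) = E + H*E² (y(E, H) = E²*H + E = H*E² + E = E + H*E²)
p(r) = 26 - r*(1 + r) (p(r) = 26 - r*(1 + r*1) = 26 - r*(1 + r))
N = 20825 (N = 2 - (-21430 + (-2415 + 3022)) = 2 - (-21430 + 607) = 2 - 1*(-20823) = 2 + 20823 = 20825)
Q = -160338900 (Q = ((13379 + 22491)*(-2960 + (26 - 1*77*(1 + 77))))/2 = (35870*(-2960 + (26 - 1*77*78)))/2 = (35870*(-2960 + (26 - 6006)))/2 = (35870*(-2960 - 5980))/2 = (35870*(-8940))/2 = (½)*(-320677800) = -160338900)
N - Q = 20825 - 1*(-160338900) = 20825 + 160338900 = 160359725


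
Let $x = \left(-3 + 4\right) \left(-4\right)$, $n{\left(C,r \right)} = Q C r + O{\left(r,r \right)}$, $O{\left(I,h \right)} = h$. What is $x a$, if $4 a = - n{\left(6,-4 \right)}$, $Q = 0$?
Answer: $-4$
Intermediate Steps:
$n{\left(C,r \right)} = r$ ($n{\left(C,r \right)} = 0 C r + r = 0 r + r = 0 + r = r$)
$x = -4$ ($x = 1 \left(-4\right) = -4$)
$a = 1$ ($a = \frac{\left(-1\right) \left(-4\right)}{4} = \frac{1}{4} \cdot 4 = 1$)
$x a = \left(-4\right) 1 = -4$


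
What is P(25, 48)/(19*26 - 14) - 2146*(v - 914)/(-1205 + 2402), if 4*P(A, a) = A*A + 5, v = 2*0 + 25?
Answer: 17446279/10944 ≈ 1594.1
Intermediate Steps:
v = 25 (v = 0 + 25 = 25)
P(A, a) = 5/4 + A²/4 (P(A, a) = (A*A + 5)/4 = (A² + 5)/4 = (5 + A²)/4 = 5/4 + A²/4)
P(25, 48)/(19*26 - 14) - 2146*(v - 914)/(-1205 + 2402) = (5/4 + (¼)*25²)/(19*26 - 14) - 2146*(25 - 914)/(-1205 + 2402) = (5/4 + (¼)*625)/(494 - 14) - 2146/(1197/(-889)) = (5/4 + 625/4)/480 - 2146/(1197*(-1/889)) = (315/2)*(1/480) - 2146/(-171/127) = 21/64 - 2146*(-127/171) = 21/64 + 272542/171 = 17446279/10944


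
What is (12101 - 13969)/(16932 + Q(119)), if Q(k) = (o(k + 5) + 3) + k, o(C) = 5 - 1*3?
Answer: -467/4264 ≈ -0.10952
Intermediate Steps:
o(C) = 2 (o(C) = 5 - 3 = 2)
Q(k) = 5 + k (Q(k) = (2 + 3) + k = 5 + k)
(12101 - 13969)/(16932 + Q(119)) = (12101 - 13969)/(16932 + (5 + 119)) = -1868/(16932 + 124) = -1868/17056 = -1868*1/17056 = -467/4264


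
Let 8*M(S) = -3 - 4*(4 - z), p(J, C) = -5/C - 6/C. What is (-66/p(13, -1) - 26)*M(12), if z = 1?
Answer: 60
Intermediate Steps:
p(J, C) = -11/C
M(S) = -15/8 (M(S) = (-3 - 4*(4 - 1*1))/8 = (-3 - 4*(4 - 1))/8 = (-3 - 4*3)/8 = (-3 - 12)/8 = (⅛)*(-15) = -15/8)
(-66/p(13, -1) - 26)*M(12) = (-66/((-11/(-1))) - 26)*(-15/8) = (-66/((-11*(-1))) - 26)*(-15/8) = (-66/11 - 26)*(-15/8) = (-66*1/11 - 26)*(-15/8) = (-6 - 26)*(-15/8) = -32*(-15/8) = 60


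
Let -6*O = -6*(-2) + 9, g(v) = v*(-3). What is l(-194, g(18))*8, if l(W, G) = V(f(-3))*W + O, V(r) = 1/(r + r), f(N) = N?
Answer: 692/3 ≈ 230.67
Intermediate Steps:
g(v) = -3*v
V(r) = 1/(2*r)
O = -7/2 (O = -(-6*(-2) + 9)/6 = -(12 + 9)/6 = -1/6*21 = -7/2 ≈ -3.5000)
l(W, G) = -7/2 - W/6 (l(W, G) = ((1/2)/(-3))*W - 7/2 = ((1/2)*(-1/3))*W - 7/2 = -W/6 - 7/2 = -7/2 - W/6)
l(-194, g(18))*8 = (-7/2 - 1/6*(-194))*8 = (-7/2 + 97/3)*8 = (173/6)*8 = 692/3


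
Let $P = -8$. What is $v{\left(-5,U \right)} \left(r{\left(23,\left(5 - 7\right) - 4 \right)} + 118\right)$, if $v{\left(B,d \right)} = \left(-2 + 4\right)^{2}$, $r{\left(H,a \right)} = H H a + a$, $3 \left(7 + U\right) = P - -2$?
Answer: $-12248$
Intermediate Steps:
$U = -9$ ($U = -7 + \frac{-8 - -2}{3} = -7 + \frac{-8 + 2}{3} = -7 + \frac{1}{3} \left(-6\right) = -7 - 2 = -9$)
$r{\left(H,a \right)} = a + a H^{2}$ ($r{\left(H,a \right)} = H^{2} a + a = a H^{2} + a = a + a H^{2}$)
$v{\left(B,d \right)} = 4$ ($v{\left(B,d \right)} = 2^{2} = 4$)
$v{\left(-5,U \right)} \left(r{\left(23,\left(5 - 7\right) - 4 \right)} + 118\right) = 4 \left(\left(\left(5 - 7\right) - 4\right) \left(1 + 23^{2}\right) + 118\right) = 4 \left(\left(-2 - 4\right) \left(1 + 529\right) + 118\right) = 4 \left(\left(-6\right) 530 + 118\right) = 4 \left(-3180 + 118\right) = 4 \left(-3062\right) = -12248$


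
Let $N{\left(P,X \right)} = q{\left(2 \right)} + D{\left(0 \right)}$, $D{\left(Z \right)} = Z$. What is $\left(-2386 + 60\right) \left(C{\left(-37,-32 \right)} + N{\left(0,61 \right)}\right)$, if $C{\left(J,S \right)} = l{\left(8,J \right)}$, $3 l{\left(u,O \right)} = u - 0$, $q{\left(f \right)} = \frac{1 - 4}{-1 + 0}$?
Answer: $- \frac{39542}{3} \approx -13181.0$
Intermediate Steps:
$q{\left(f \right)} = 3$ ($q{\left(f \right)} = - \frac{3}{-1} = \left(-3\right) \left(-1\right) = 3$)
$l{\left(u,O \right)} = \frac{u}{3}$ ($l{\left(u,O \right)} = \frac{u - 0}{3} = \frac{u + 0}{3} = \frac{u}{3}$)
$N{\left(P,X \right)} = 3$ ($N{\left(P,X \right)} = 3 + 0 = 3$)
$C{\left(J,S \right)} = \frac{8}{3}$ ($C{\left(J,S \right)} = \frac{1}{3} \cdot 8 = \frac{8}{3}$)
$\left(-2386 + 60\right) \left(C{\left(-37,-32 \right)} + N{\left(0,61 \right)}\right) = \left(-2386 + 60\right) \left(\frac{8}{3} + 3\right) = \left(-2326\right) \frac{17}{3} = - \frac{39542}{3}$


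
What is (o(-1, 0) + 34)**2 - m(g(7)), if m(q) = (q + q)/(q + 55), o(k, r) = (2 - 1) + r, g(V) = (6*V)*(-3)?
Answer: 86723/71 ≈ 1221.5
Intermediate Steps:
g(V) = -18*V
o(k, r) = 1 + r
m(q) = 2*q/(55 + q) (m(q) = (2*q)/(55 + q) = 2*q/(55 + q))
(o(-1, 0) + 34)**2 - m(g(7)) = ((1 + 0) + 34)**2 - 2*(-18*7)/(55 - 18*7) = (1 + 34)**2 - 2*(-126)/(55 - 126) = 35**2 - 2*(-126)/(-71) = 1225 - 2*(-126)*(-1)/71 = 1225 - 1*252/71 = 1225 - 252/71 = 86723/71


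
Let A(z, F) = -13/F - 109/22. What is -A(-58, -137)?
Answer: 14647/3014 ≈ 4.8597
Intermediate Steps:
A(z, F) = -109/22 - 13/F (A(z, F) = -13/F - 109*1/22 = -13/F - 109/22 = -109/22 - 13/F)
-A(-58, -137) = -(-109/22 - 13/(-137)) = -(-109/22 - 13*(-1/137)) = -(-109/22 + 13/137) = -1*(-14647/3014) = 14647/3014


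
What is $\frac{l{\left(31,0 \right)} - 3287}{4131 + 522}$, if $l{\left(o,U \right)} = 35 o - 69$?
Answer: $- \frac{757}{1551} \approx -0.48807$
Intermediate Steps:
$l{\left(o,U \right)} = -69 + 35 o$
$\frac{l{\left(31,0 \right)} - 3287}{4131 + 522} = \frac{\left(-69 + 35 \cdot 31\right) - 3287}{4131 + 522} = \frac{\left(-69 + 1085\right) - 3287}{4653} = \left(1016 - 3287\right) \frac{1}{4653} = \left(-2271\right) \frac{1}{4653} = - \frac{757}{1551}$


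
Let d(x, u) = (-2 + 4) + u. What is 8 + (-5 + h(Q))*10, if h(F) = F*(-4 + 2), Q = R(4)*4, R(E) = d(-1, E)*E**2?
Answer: -7722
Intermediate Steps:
d(x, u) = 2 + u
R(E) = E**2*(2 + E) (R(E) = (2 + E)*E**2 = E**2*(2 + E))
Q = 384 (Q = (4**2*(2 + 4))*4 = (16*6)*4 = 96*4 = 384)
h(F) = -2*F (h(F) = F*(-2) = -2*F)
8 + (-5 + h(Q))*10 = 8 + (-5 - 2*384)*10 = 8 + (-5 - 768)*10 = 8 - 773*10 = 8 - 7730 = -7722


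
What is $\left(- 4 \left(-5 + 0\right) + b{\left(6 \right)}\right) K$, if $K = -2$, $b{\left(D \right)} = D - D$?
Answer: $-40$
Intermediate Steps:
$b{\left(D \right)} = 0$
$\left(- 4 \left(-5 + 0\right) + b{\left(6 \right)}\right) K = \left(- 4 \left(-5 + 0\right) + 0\right) \left(-2\right) = \left(\left(-4\right) \left(-5\right) + 0\right) \left(-2\right) = \left(20 + 0\right) \left(-2\right) = 20 \left(-2\right) = -40$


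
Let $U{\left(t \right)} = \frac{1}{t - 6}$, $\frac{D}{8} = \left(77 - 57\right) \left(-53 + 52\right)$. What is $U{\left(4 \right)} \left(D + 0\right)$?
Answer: $80$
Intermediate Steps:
$D = -160$ ($D = 8 \left(77 - 57\right) \left(-53 + 52\right) = 8 \cdot 20 \left(-1\right) = 8 \left(-20\right) = -160$)
$U{\left(t \right)} = \frac{1}{-6 + t}$ ($U{\left(t \right)} = \frac{1}{t + \left(-6 + 0\right)} = \frac{1}{t - 6} = \frac{1}{-6 + t}$)
$U{\left(4 \right)} \left(D + 0\right) = \frac{-160 + 0}{-6 + 4} = \frac{1}{-2} \left(-160\right) = \left(- \frac{1}{2}\right) \left(-160\right) = 80$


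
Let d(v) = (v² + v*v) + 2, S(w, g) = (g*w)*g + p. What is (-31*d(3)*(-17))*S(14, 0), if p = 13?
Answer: 137020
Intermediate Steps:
S(w, g) = 13 + w*g² (S(w, g) = (g*w)*g + 13 = w*g² + 13 = 13 + w*g²)
d(v) = 2 + 2*v² (d(v) = (v² + v²) + 2 = 2*v² + 2 = 2 + 2*v²)
(-31*d(3)*(-17))*S(14, 0) = (-31*(2 + 2*3²)*(-17))*(13 + 14*0²) = (-31*(2 + 2*9)*(-17))*(13 + 14*0) = (-31*(2 + 18)*(-17))*(13 + 0) = -620*(-17)*13 = -31*(-340)*13 = 10540*13 = 137020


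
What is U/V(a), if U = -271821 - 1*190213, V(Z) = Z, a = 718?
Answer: -231017/359 ≈ -643.50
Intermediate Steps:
U = -462034 (U = -271821 - 190213 = -462034)
U/V(a) = -462034/718 = -462034*1/718 = -231017/359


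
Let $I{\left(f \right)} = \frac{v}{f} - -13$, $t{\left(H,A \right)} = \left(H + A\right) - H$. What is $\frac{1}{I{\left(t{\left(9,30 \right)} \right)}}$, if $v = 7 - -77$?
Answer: $\frac{5}{79} \approx 0.063291$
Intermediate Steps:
$v = 84$ ($v = 7 + 77 = 84$)
$t{\left(H,A \right)} = A$ ($t{\left(H,A \right)} = \left(A + H\right) - H = A$)
$I{\left(f \right)} = 13 + \frac{84}{f}$ ($I{\left(f \right)} = \frac{84}{f} - -13 = \frac{84}{f} + 13 = 13 + \frac{84}{f}$)
$\frac{1}{I{\left(t{\left(9,30 \right)} \right)}} = \frac{1}{13 + \frac{84}{30}} = \frac{1}{13 + 84 \cdot \frac{1}{30}} = \frac{1}{13 + \frac{14}{5}} = \frac{1}{\frac{79}{5}} = \frac{5}{79}$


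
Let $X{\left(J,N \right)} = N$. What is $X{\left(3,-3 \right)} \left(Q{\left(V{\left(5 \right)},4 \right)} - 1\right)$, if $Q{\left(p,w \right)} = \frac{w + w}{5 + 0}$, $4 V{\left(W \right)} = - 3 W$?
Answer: $- \frac{9}{5} \approx -1.8$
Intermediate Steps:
$V{\left(W \right)} = - \frac{3 W}{4}$ ($V{\left(W \right)} = \frac{\left(-3\right) W}{4} = - \frac{3 W}{4}$)
$Q{\left(p,w \right)} = \frac{2 w}{5}$
$X{\left(3,-3 \right)} \left(Q{\left(V{\left(5 \right)},4 \right)} - 1\right) = - 3 \left(\frac{2}{5} \cdot 4 - 1\right) = - 3 \left(\frac{8}{5} - 1\right) = \left(-3\right) \frac{3}{5} = - \frac{9}{5}$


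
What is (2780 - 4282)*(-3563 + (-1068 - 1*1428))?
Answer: 9100618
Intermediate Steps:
(2780 - 4282)*(-3563 + (-1068 - 1*1428)) = -1502*(-3563 + (-1068 - 1428)) = -1502*(-3563 - 2496) = -1502*(-6059) = 9100618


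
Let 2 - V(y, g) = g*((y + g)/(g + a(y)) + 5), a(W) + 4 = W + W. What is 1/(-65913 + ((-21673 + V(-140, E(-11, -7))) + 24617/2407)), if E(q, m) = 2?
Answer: -113129/9908375349 ≈ -1.1418e-5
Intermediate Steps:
a(W) = -4 + 2*W (a(W) = -4 + (W + W) = -4 + 2*W)
V(y, g) = 2 - g*(5 + (g + y)/(-4 + g + 2*y)) (V(y, g) = 2 - g*((y + g)/(g + (-4 + 2*y)) + 5) = 2 - g*((g + y)/(-4 + g + 2*y) + 5) = 2 - g*(5 + (g + y)/(-4 + g + 2*y)))
1/(-65913 + ((-21673 + V(-140, E(-11, -7))) + 24617/2407)) = 1/(-65913 + ((-21673 + (-8 - 6*2² + 4*(-140) + 22*2 - 11*2*(-140))/(-4 + 2 + 2*(-140))) + 24617/2407)) = 1/(-65913 + ((-21673 + (-8 - 6*4 - 560 + 44 + 3080)/(-4 + 2 - 280)) + 24617*(1/2407))) = 1/(-65913 + ((-21673 + (-8 - 24 - 560 + 44 + 3080)/(-282)) + 24617/2407)) = 1/(-65913 + ((-21673 - 1/282*2532) + 24617/2407)) = 1/(-65913 + ((-21673 - 422/47) + 24617/2407)) = 1/(-65913 + (-1019053/47 + 24617/2407)) = 1/(-65913 - 2451703572/113129) = 1/(-9908375349/113129) = -113129/9908375349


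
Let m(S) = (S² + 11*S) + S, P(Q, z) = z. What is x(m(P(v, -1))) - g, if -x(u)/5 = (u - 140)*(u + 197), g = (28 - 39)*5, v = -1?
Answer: 140485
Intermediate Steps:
g = -55 (g = -11*5 = -55)
m(S) = S² + 12*S
x(u) = -5*(-140 + u)*(197 + u) (x(u) = -5*(u - 140)*(u + 197) = -5*(-140 + u)*(197 + u))
x(m(P(v, -1))) - g = (137900 - (-285)*(12 - 1) - 5*(12 - 1)²) - 1*(-55) = (137900 - (-285)*11 - 5*(-1*11)²) + 55 = (137900 - 285*(-11) - 5*(-11)²) + 55 = (137900 + 3135 - 5*121) + 55 = (137900 + 3135 - 605) + 55 = 140430 + 55 = 140485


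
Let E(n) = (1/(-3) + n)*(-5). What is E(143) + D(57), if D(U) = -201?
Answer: -2743/3 ≈ -914.33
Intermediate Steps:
E(n) = 5/3 - 5*n (E(n) = (-⅓ + n)*(-5) = 5/3 - 5*n)
E(143) + D(57) = (5/3 - 5*143) - 201 = (5/3 - 715) - 201 = -2140/3 - 201 = -2743/3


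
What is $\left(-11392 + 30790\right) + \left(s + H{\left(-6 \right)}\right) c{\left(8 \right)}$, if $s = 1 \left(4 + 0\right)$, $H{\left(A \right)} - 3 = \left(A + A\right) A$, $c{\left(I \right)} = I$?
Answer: $20030$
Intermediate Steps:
$H{\left(A \right)} = 3 + 2 A^{2}$ ($H{\left(A \right)} = 3 + \left(A + A\right) A = 3 + 2 A A = 3 + 2 A^{2}$)
$s = 4$ ($s = 1 \cdot 4 = 4$)
$\left(-11392 + 30790\right) + \left(s + H{\left(-6 \right)}\right) c{\left(8 \right)} = \left(-11392 + 30790\right) + \left(4 + \left(3 + 2 \left(-6\right)^{2}\right)\right) 8 = 19398 + \left(4 + \left(3 + 2 \cdot 36\right)\right) 8 = 19398 + \left(4 + \left(3 + 72\right)\right) 8 = 19398 + \left(4 + 75\right) 8 = 19398 + 79 \cdot 8 = 19398 + 632 = 20030$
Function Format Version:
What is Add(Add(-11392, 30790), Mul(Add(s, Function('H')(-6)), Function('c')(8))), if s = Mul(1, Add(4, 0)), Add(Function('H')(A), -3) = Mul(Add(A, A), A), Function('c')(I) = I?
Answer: 20030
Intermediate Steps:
Function('H')(A) = Add(3, Mul(2, Pow(A, 2))) (Function('H')(A) = Add(3, Mul(Add(A, A), A)) = Add(3, Mul(Mul(2, A), A)) = Add(3, Mul(2, Pow(A, 2))))
s = 4 (s = Mul(1, 4) = 4)
Add(Add(-11392, 30790), Mul(Add(s, Function('H')(-6)), Function('c')(8))) = Add(Add(-11392, 30790), Mul(Add(4, Add(3, Mul(2, Pow(-6, 2)))), 8)) = Add(19398, Mul(Add(4, Add(3, Mul(2, 36))), 8)) = Add(19398, Mul(Add(4, Add(3, 72)), 8)) = Add(19398, Mul(Add(4, 75), 8)) = Add(19398, Mul(79, 8)) = Add(19398, 632) = 20030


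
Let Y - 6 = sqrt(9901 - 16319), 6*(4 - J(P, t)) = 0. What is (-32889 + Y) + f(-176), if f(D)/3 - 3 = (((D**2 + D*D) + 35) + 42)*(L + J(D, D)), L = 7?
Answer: 2014083 + I*sqrt(6418) ≈ 2.0141e+6 + 80.112*I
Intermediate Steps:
J(P, t) = 4 (J(P, t) = 4 - 1/6*0 = 4 + 0 = 4)
f(D) = 2550 + 66*D**2 (f(D) = 9 + 3*((((D**2 + D*D) + 35) + 42)*(7 + 4)) = 9 + 3*((((D**2 + D**2) + 35) + 42)*11) = 9 + 3*(((2*D**2 + 35) + 42)*11) = 9 + 3*(((35 + 2*D**2) + 42)*11) = 9 + 3*((77 + 2*D**2)*11) = 9 + 3*(847 + 22*D**2) = 9 + (2541 + 66*D**2) = 2550 + 66*D**2)
Y = 6 + I*sqrt(6418) (Y = 6 + sqrt(9901 - 16319) = 6 + sqrt(-6418) = 6 + I*sqrt(6418) ≈ 6.0 + 80.112*I)
(-32889 + Y) + f(-176) = (-32889 + (6 + I*sqrt(6418))) + (2550 + 66*(-176)**2) = (-32883 + I*sqrt(6418)) + (2550 + 66*30976) = (-32883 + I*sqrt(6418)) + (2550 + 2044416) = (-32883 + I*sqrt(6418)) + 2046966 = 2014083 + I*sqrt(6418)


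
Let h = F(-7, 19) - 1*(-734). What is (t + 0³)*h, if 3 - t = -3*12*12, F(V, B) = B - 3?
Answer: 326250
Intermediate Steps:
F(V, B) = -3 + B
h = 750 (h = (-3 + 19) - 1*(-734) = 16 + 734 = 750)
t = 435 (t = 3 - (-3*12)*12 = 3 - (-36)*12 = 3 - 1*(-432) = 3 + 432 = 435)
(t + 0³)*h = (435 + 0³)*750 = (435 + 0)*750 = 435*750 = 326250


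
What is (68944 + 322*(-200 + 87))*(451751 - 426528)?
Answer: 821210434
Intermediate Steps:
(68944 + 322*(-200 + 87))*(451751 - 426528) = (68944 + 322*(-113))*25223 = (68944 - 36386)*25223 = 32558*25223 = 821210434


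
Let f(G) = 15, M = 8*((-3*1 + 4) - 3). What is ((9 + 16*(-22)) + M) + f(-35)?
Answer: -344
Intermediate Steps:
M = -16 (M = 8*((-3 + 4) - 3) = 8*(1 - 3) = 8*(-2) = -16)
((9 + 16*(-22)) + M) + f(-35) = ((9 + 16*(-22)) - 16) + 15 = ((9 - 352) - 16) + 15 = (-343 - 16) + 15 = -359 + 15 = -344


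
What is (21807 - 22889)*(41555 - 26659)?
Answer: -16117472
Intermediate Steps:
(21807 - 22889)*(41555 - 26659) = -1082*14896 = -16117472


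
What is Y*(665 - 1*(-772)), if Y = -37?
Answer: -53169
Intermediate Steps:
Y*(665 - 1*(-772)) = -37*(665 - 1*(-772)) = -37*(665 + 772) = -37*1437 = -53169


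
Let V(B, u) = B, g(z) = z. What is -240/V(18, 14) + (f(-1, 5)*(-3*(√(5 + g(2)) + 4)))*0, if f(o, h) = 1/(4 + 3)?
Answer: -40/3 ≈ -13.333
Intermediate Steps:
f(o, h) = ⅐ (f(o, h) = 1/7 = ⅐)
-240/V(18, 14) + (f(-1, 5)*(-3*(√(5 + g(2)) + 4)))*0 = -240/18 + ((-3*(√(5 + 2) + 4))/7)*0 = -240*1/18 + ((-3*(√7 + 4))/7)*0 = -40/3 + ((-3*(4 + √7))/7)*0 = -40/3 + ((-12 - 3*√7)/7)*0 = -40/3 + (-12/7 - 3*√7/7)*0 = -40/3 + 0 = -40/3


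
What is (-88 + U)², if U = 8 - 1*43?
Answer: 15129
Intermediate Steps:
U = -35 (U = 8 - 43 = -35)
(-88 + U)² = (-88 - 35)² = (-123)² = 15129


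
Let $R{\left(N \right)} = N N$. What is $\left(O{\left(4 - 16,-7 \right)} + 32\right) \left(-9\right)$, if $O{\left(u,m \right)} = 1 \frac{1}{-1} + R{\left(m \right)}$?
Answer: $-720$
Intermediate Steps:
$R{\left(N \right)} = N^{2}$
$O{\left(u,m \right)} = -1 + m^{2}$ ($O{\left(u,m \right)} = 1 \frac{1}{-1} + m^{2} = 1 \left(-1\right) + m^{2} = -1 + m^{2}$)
$\left(O{\left(4 - 16,-7 \right)} + 32\right) \left(-9\right) = \left(\left(-1 + \left(-7\right)^{2}\right) + 32\right) \left(-9\right) = \left(\left(-1 + 49\right) + 32\right) \left(-9\right) = \left(48 + 32\right) \left(-9\right) = 80 \left(-9\right) = -720$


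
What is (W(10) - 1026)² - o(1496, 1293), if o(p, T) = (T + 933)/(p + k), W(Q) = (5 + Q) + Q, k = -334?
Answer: 83165924/83 ≈ 1.0020e+6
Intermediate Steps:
W(Q) = 5 + 2*Q
o(p, T) = (933 + T)/(-334 + p) (o(p, T) = (T + 933)/(p - 334) = (933 + T)/(-334 + p))
(W(10) - 1026)² - o(1496, 1293) = ((5 + 2*10) - 1026)² - (933 + 1293)/(-334 + 1496) = ((5 + 20) - 1026)² - 2226/1162 = (25 - 1026)² - 2226/1162 = (-1001)² - 1*159/83 = 1002001 - 159/83 = 83165924/83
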